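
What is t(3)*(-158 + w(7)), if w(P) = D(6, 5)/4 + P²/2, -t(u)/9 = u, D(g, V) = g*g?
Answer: 6723/2 ≈ 3361.5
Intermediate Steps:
D(g, V) = g²
t(u) = -9*u
w(P) = 9 + P²/2 (w(P) = 6²/4 + P²/2 = 36*(¼) + P²*(½) = 9 + P²/2)
t(3)*(-158 + w(7)) = (-9*3)*(-158 + (9 + (½)*7²)) = -27*(-158 + (9 + (½)*49)) = -27*(-158 + (9 + 49/2)) = -27*(-158 + 67/2) = -27*(-249/2) = 6723/2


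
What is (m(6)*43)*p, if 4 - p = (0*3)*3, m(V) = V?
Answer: 1032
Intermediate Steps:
p = 4 (p = 4 - 0*3*3 = 4 - 0*3 = 4 - 1*0 = 4 + 0 = 4)
(m(6)*43)*p = (6*43)*4 = 258*4 = 1032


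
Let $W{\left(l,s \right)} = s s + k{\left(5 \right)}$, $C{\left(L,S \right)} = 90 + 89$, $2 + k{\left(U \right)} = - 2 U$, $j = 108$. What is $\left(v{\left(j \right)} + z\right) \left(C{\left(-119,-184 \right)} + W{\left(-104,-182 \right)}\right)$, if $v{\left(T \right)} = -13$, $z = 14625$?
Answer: $486448092$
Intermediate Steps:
$k{\left(U \right)} = -2 - 2 U$
$C{\left(L,S \right)} = 179$
$W{\left(l,s \right)} = -12 + s^{2}$ ($W{\left(l,s \right)} = s s - 12 = s^{2} - 12 = -12 + s^{2}$)
$\left(v{\left(j \right)} + z\right) \left(C{\left(-119,-184 \right)} + W{\left(-104,-182 \right)}\right) = \left(-13 + 14625\right) \left(179 - \left(12 - \left(-182\right)^{2}\right)\right) = 14612 \left(179 + \left(-12 + 33124\right)\right) = 14612 \left(179 + 33112\right) = 14612 \cdot 33291 = 486448092$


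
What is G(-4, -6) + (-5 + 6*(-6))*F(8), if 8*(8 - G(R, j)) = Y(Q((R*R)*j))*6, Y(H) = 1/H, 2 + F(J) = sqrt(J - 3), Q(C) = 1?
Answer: 357/4 - 41*sqrt(5) ≈ -2.4288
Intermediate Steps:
F(J) = -2 + sqrt(-3 + J) (F(J) = -2 + sqrt(J - 3) = -2 + sqrt(-3 + J))
G(R, j) = 29/4 (G(R, j) = 8 - 6/(8*1) = 8 - 6/8 = 8 - 1/8*6 = 8 - 3/4 = 29/4)
G(-4, -6) + (-5 + 6*(-6))*F(8) = 29/4 + (-5 + 6*(-6))*(-2 + sqrt(-3 + 8)) = 29/4 + (-5 - 36)*(-2 + sqrt(5)) = 29/4 - 41*(-2 + sqrt(5)) = 29/4 + (82 - 41*sqrt(5)) = 357/4 - 41*sqrt(5)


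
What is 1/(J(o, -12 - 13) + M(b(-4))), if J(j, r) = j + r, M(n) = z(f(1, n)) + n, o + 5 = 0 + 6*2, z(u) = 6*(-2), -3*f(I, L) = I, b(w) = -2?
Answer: -1/32 ≈ -0.031250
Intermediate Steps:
f(I, L) = -I/3
z(u) = -12
o = 7 (o = -5 + (0 + 6*2) = -5 + (0 + 12) = -5 + 12 = 7)
M(n) = -12 + n
1/(J(o, -12 - 13) + M(b(-4))) = 1/((7 + (-12 - 13)) + (-12 - 2)) = 1/((7 - 25) - 14) = 1/(-18 - 14) = 1/(-32) = -1/32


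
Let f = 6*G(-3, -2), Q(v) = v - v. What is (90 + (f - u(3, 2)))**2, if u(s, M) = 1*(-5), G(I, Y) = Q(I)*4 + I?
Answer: 5929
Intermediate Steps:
Q(v) = 0
G(I, Y) = I (G(I, Y) = 0*4 + I = 0 + I = I)
u(s, M) = -5
f = -18 (f = 6*(-3) = -18)
(90 + (f - u(3, 2)))**2 = (90 + (-18 - 1*(-5)))**2 = (90 + (-18 + 5))**2 = (90 - 13)**2 = 77**2 = 5929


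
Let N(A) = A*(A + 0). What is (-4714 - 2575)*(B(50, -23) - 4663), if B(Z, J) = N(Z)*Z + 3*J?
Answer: -876633452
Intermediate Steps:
N(A) = A² (N(A) = A*A = A²)
B(Z, J) = Z³ + 3*J (B(Z, J) = Z²*Z + 3*J = Z³ + 3*J)
(-4714 - 2575)*(B(50, -23) - 4663) = (-4714 - 2575)*((50³ + 3*(-23)) - 4663) = -7289*((125000 - 69) - 4663) = -7289*(124931 - 4663) = -7289*120268 = -876633452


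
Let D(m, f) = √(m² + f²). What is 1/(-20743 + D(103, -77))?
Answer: -20743/430255511 - √16538/430255511 ≈ -4.8510e-5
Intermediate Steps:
D(m, f) = √(f² + m²)
1/(-20743 + D(103, -77)) = 1/(-20743 + √((-77)² + 103²)) = 1/(-20743 + √(5929 + 10609)) = 1/(-20743 + √16538)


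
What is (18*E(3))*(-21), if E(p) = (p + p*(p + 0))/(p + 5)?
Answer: -567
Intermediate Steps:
E(p) = (p + p**2)/(5 + p) (E(p) = (p + p*p)/(5 + p) = (p + p**2)/(5 + p))
(18*E(3))*(-21) = (18*(3*(1 + 3)/(5 + 3)))*(-21) = (18*(3*4/8))*(-21) = (18*(3*(1/8)*4))*(-21) = (18*(3/2))*(-21) = 27*(-21) = -567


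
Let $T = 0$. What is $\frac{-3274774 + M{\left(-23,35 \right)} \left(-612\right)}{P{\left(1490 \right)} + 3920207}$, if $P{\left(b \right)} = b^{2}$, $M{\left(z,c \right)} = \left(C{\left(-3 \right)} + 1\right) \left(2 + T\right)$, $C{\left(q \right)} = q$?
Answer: $- \frac{3272326}{6140307} \approx -0.53293$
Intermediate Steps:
$M{\left(z,c \right)} = -4$ ($M{\left(z,c \right)} = \left(-3 + 1\right) \left(2 + 0\right) = \left(-2\right) 2 = -4$)
$\frac{-3274774 + M{\left(-23,35 \right)} \left(-612\right)}{P{\left(1490 \right)} + 3920207} = \frac{-3274774 - -2448}{1490^{2} + 3920207} = \frac{-3274774 + 2448}{2220100 + 3920207} = - \frac{3272326}{6140307}$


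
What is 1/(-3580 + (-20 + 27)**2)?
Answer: -1/3531 ≈ -0.00028321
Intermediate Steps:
1/(-3580 + (-20 + 27)**2) = 1/(-3580 + 7**2) = 1/(-3580 + 49) = 1/(-3531) = -1/3531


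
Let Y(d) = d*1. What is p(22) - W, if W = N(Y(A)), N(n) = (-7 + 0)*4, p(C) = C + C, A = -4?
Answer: 72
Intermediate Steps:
Y(d) = d
p(C) = 2*C
N(n) = -28 (N(n) = -7*4 = -28)
W = -28
p(22) - W = 2*22 - 1*(-28) = 44 + 28 = 72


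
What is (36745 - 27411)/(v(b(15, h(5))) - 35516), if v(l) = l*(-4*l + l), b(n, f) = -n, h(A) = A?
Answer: -9334/36191 ≈ -0.25791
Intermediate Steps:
v(l) = -3*l² (v(l) = l*(-3*l) = -3*l²)
(36745 - 27411)/(v(b(15, h(5))) - 35516) = (36745 - 27411)/(-3*(-1*15)² - 35516) = 9334/(-3*(-15)² - 35516) = 9334/(-3*225 - 35516) = 9334/(-675 - 35516) = 9334/(-36191) = 9334*(-1/36191) = -9334/36191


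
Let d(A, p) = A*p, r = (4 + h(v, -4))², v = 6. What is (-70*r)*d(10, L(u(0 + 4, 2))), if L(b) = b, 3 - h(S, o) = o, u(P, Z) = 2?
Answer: -169400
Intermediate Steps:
h(S, o) = 3 - o
r = 121 (r = (4 + (3 - 1*(-4)))² = (4 + (3 + 4))² = (4 + 7)² = 11² = 121)
(-70*r)*d(10, L(u(0 + 4, 2))) = (-70*121)*(10*2) = -8470*20 = -169400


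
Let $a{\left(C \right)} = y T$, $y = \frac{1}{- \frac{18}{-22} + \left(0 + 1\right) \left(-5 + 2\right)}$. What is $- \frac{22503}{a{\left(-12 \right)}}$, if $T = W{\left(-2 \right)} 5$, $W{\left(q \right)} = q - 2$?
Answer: $- \frac{135018}{55} \approx -2454.9$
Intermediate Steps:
$W{\left(q \right)} = -2 + q$
$T = -20$ ($T = \left(-2 - 2\right) 5 = \left(-4\right) 5 = -20$)
$y = - \frac{11}{24}$ ($y = \frac{1}{\left(-18\right) \left(- \frac{1}{22}\right) + 1 \left(-3\right)} = \frac{1}{\frac{9}{11} - 3} = \frac{1}{- \frac{24}{11}} = - \frac{11}{24} \approx -0.45833$)
$a{\left(C \right)} = \frac{55}{6}$ ($a{\left(C \right)} = \left(- \frac{11}{24}\right) \left(-20\right) = \frac{55}{6}$)
$- \frac{22503}{a{\left(-12 \right)}} = - \frac{22503}{\frac{55}{6}} = \left(-22503\right) \frac{6}{55} = - \frac{135018}{55}$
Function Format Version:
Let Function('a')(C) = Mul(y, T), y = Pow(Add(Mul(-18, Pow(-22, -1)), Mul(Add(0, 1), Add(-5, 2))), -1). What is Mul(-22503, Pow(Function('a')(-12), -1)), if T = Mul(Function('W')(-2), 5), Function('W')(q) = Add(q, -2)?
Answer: Rational(-135018, 55) ≈ -2454.9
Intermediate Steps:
Function('W')(q) = Add(-2, q)
T = -20 (T = Mul(Add(-2, -2), 5) = Mul(-4, 5) = -20)
y = Rational(-11, 24) (y = Pow(Add(Mul(-18, Rational(-1, 22)), Mul(1, -3)), -1) = Pow(Add(Rational(9, 11), -3), -1) = Pow(Rational(-24, 11), -1) = Rational(-11, 24) ≈ -0.45833)
Function('a')(C) = Rational(55, 6) (Function('a')(C) = Mul(Rational(-11, 24), -20) = Rational(55, 6))
Mul(-22503, Pow(Function('a')(-12), -1)) = Mul(-22503, Pow(Rational(55, 6), -1)) = Mul(-22503, Rational(6, 55)) = Rational(-135018, 55)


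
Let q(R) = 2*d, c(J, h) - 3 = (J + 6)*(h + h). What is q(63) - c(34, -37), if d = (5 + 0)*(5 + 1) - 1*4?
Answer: 3009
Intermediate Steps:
d = 26 (d = 5*6 - 4 = 30 - 4 = 26)
c(J, h) = 3 + 2*h*(6 + J) (c(J, h) = 3 + (J + 6)*(h + h) = 3 + (6 + J)*(2*h) = 3 + 2*h*(6 + J))
q(R) = 52 (q(R) = 2*26 = 52)
q(63) - c(34, -37) = 52 - (3 + 12*(-37) + 2*34*(-37)) = 52 - (3 - 444 - 2516) = 52 - 1*(-2957) = 52 + 2957 = 3009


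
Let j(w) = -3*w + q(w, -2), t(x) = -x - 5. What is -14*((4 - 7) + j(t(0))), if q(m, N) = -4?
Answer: -112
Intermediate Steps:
t(x) = -5 - x
j(w) = -4 - 3*w (j(w) = -3*w - 4 = -4 - 3*w)
-14*((4 - 7) + j(t(0))) = -14*((4 - 7) + (-4 - 3*(-5 - 1*0))) = -14*(-3 + (-4 - 3*(-5 + 0))) = -14*(-3 + (-4 - 3*(-5))) = -14*(-3 + (-4 + 15)) = -14*(-3 + 11) = -14*8 = -112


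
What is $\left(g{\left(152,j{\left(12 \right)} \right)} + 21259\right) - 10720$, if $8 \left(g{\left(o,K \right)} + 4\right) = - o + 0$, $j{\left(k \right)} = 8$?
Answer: $10516$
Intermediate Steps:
$g{\left(o,K \right)} = -4 - \frac{o}{8}$ ($g{\left(o,K \right)} = -4 + \frac{- o + 0}{8} = -4 + \frac{\left(-1\right) o}{8} = -4 - \frac{o}{8}$)
$\left(g{\left(152,j{\left(12 \right)} \right)} + 21259\right) - 10720 = \left(\left(-4 - 19\right) + 21259\right) - 10720 = \left(-23 + 21259\right) - 10720 = 21236 - 10720 = 10516$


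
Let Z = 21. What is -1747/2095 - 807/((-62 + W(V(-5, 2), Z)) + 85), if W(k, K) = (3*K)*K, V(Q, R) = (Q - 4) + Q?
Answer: -4042127/2819870 ≈ -1.4334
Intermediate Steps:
V(Q, R) = -4 + 2*Q (V(Q, R) = (-4 + Q) + Q = -4 + 2*Q)
W(k, K) = 3*K**2
-1747/2095 - 807/((-62 + W(V(-5, 2), Z)) + 85) = -1747/2095 - 807/((-62 + 3*21**2) + 85) = -1747*1/2095 - 807/((-62 + 3*441) + 85) = -1747/2095 - 807/((-62 + 1323) + 85) = -1747/2095 - 807/(1261 + 85) = -1747/2095 - 807/1346 = -4042127/2819870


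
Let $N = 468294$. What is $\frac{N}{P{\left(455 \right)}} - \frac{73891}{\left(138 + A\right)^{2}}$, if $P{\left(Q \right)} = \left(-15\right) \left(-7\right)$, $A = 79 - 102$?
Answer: $\frac{412361973}{92575} \approx 4454.4$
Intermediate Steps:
$A = -23$ ($A = 79 - 102 = -23$)
$P{\left(Q \right)} = 105$
$\frac{N}{P{\left(455 \right)}} - \frac{73891}{\left(138 + A\right)^{2}} = \frac{468294}{105} - \frac{73891}{\left(138 - 23\right)^{2}} = 468294 \cdot \frac{1}{105} - \frac{73891}{115^{2}} = \frac{156098}{35} - \frac{73891}{13225} = \frac{412361973}{92575}$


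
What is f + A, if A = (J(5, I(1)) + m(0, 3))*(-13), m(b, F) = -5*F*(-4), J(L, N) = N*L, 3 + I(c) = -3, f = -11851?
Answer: -12241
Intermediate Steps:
I(c) = -6 (I(c) = -3 - 3 = -6)
J(L, N) = L*N
m(b, F) = 20*F
A = -390 (A = (5*(-6) + 20*3)*(-13) = (-30 + 60)*(-13) = 30*(-13) = -390)
f + A = -11851 - 390 = -12241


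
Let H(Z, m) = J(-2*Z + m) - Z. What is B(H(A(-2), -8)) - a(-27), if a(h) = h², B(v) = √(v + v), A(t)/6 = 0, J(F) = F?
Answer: -729 + 4*I ≈ -729.0 + 4.0*I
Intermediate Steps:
A(t) = 0 (A(t) = 6*0 = 0)
H(Z, m) = m - 3*Z (H(Z, m) = (-2*Z + m) - Z = (m - 2*Z) - Z = m - 3*Z)
B(v) = √2*√v (B(v) = √(2*v) = √2*√v)
B(H(A(-2), -8)) - a(-27) = √2*√(-8 - 3*0) - 1*(-27)² = √2*√(-8 + 0) - 1*729 = √2*√(-8) - 729 = √2*(2*I*√2) - 729 = 4*I - 729 = -729 + 4*I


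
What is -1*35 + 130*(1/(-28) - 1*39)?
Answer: -71535/14 ≈ -5109.6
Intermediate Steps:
-1*35 + 130*(1/(-28) - 1*39) = -35 + 130*(-1/28 - 39) = -35 + 130*(-1093/28) = -35 - 71045/14 = -71535/14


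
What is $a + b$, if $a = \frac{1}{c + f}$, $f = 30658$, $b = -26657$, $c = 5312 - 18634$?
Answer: $- \frac{462125751}{17336} \approx -26657.0$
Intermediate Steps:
$c = -13322$
$a = \frac{1}{17336}$ ($a = \frac{1}{-13322 + 30658} = \frac{1}{17336} \approx 5.7683 \cdot 10^{-5}$)
$a + b = \frac{1}{17336} - 26657 = - \frac{462125751}{17336}$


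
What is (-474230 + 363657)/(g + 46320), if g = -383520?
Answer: 110573/337200 ≈ 0.32792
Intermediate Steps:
(-474230 + 363657)/(g + 46320) = (-474230 + 363657)/(-383520 + 46320) = -110573/(-337200) = -110573*(-1/337200) = 110573/337200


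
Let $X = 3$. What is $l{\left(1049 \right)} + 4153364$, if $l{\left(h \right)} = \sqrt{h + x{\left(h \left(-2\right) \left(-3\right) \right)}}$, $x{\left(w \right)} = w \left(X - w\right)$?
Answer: $4153364 + i \sqrt{39594505} \approx 4.1534 \cdot 10^{6} + 6292.4 i$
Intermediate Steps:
$x{\left(w \right)} = w \left(3 - w\right)$
$l{\left(h \right)} = \sqrt{h + 6 h \left(3 - 6 h\right)}$ ($l{\left(h \right)} = \sqrt{h + h \left(-2\right) \left(-3\right) \left(3 - h \left(-2\right) \left(-3\right)\right)} = \sqrt{h + - 2 h \left(-3\right) \left(3 - - 2 h \left(-3\right)\right)} = \sqrt{h + 6 h \left(3 - 6 h\right)}$)
$l{\left(1049 \right)} + 4153364 = \sqrt{1049 \left(19 - 37764\right)} + 4153364 = \sqrt{1049 \left(-37745\right)} + 4153364 = \sqrt{-39594505} + 4153364 = i \sqrt{39594505} + 4153364 = 4153364 + i \sqrt{39594505}$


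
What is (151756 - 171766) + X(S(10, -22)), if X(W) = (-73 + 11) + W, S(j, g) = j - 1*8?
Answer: -20070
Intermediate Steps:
S(j, g) = -8 + j (S(j, g) = j - 8 = -8 + j)
X(W) = -62 + W
(151756 - 171766) + X(S(10, -22)) = (151756 - 171766) + (-62 + (-8 + 10)) = -20010 + (-62 + 2) = -20010 - 60 = -20070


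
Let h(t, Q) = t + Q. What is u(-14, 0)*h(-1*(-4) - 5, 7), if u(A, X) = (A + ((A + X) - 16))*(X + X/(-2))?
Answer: 0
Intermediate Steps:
h(t, Q) = Q + t
u(A, X) = X*(-16 + X + 2*A)/2 (u(A, X) = (A + (-16 + A + X))*(X + X*(-1/2)) = (-16 + X + 2*A)*(X - X/2) = (-16 + X + 2*A)*(X/2) = X*(-16 + X + 2*A)/2)
u(-14, 0)*h(-1*(-4) - 5, 7) = ((1/2)*0*(-16 + 0 + 2*(-14)))*(7 + (-1*(-4) - 5)) = ((1/2)*0*(-16 + 0 - 28))*(7 + (4 - 5)) = ((1/2)*0*(-44))*(7 - 1) = 0*6 = 0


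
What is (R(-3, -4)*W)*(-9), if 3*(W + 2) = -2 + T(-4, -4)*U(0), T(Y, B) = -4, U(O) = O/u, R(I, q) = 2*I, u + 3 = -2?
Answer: -144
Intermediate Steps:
u = -5 (u = -3 - 2 = -5)
U(O) = -O/5 (U(O) = O/(-5) = O*(-1/5) = -O/5)
W = -8/3 (W = -2 + (-2 - (-4)*0/5)/3 = -2 + (-2 - 4*0)/3 = -2 + (-2 + 0)/3 = -2 + (1/3)*(-2) = -2 - 2/3 = -8/3 ≈ -2.6667)
(R(-3, -4)*W)*(-9) = ((2*(-3))*(-8/3))*(-9) = -6*(-8/3)*(-9) = 16*(-9) = -144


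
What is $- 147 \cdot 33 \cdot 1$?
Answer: $-4851$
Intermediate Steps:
$- 147 \cdot 33 \cdot 1 = \left(-147\right) 33 = -4851$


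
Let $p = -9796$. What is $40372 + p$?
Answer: $30576$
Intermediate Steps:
$40372 + p = 40372 - 9796 = 30576$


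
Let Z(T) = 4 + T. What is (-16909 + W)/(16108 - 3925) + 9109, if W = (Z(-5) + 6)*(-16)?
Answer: 36985986/4061 ≈ 9107.6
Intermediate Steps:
W = -80 (W = ((4 - 5) + 6)*(-16) = (-1 + 6)*(-16) = 5*(-16) = -80)
(-16909 + W)/(16108 - 3925) + 9109 = (-16909 - 80)/(16108 - 3925) + 9109 = -16989/12183 + 9109 = -16989*1/12183 + 9109 = -5663/4061 + 9109 = 36985986/4061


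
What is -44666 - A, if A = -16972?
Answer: -27694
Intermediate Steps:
-44666 - A = -44666 - 1*(-16972) = -44666 + 16972 = -27694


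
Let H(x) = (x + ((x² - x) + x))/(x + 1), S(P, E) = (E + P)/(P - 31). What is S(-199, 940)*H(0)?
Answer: 0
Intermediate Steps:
S(P, E) = (E + P)/(-31 + P)
H(x) = (x + x²)/(1 + x)
S(-199, 940)*H(0) = ((940 - 199)/(-31 - 199))*0 = (741/(-230))*0 = -1/230*741*0 = -741/230*0 = 0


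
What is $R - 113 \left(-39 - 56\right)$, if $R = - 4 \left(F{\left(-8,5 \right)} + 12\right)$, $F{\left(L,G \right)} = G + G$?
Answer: $10647$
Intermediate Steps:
$F{\left(L,G \right)} = 2 G$
$R = -88$ ($R = - 4 \left(2 \cdot 5 + 12\right) = - 4 \left(10 + 12\right) = \left(-4\right) 22 = -88$)
$R - 113 \left(-39 - 56\right) = -88 - 113 \left(-39 - 56\right) = -88 - 113 \left(-95\right) = -88 - -10735 = -88 + 10735 = 10647$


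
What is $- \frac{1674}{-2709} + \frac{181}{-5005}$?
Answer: $\frac{125207}{215215} \approx 0.58178$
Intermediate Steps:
$- \frac{1674}{-2709} + \frac{181}{-5005} = \left(-1674\right) \left(- \frac{1}{2709}\right) + 181 \left(- \frac{1}{5005}\right) = \frac{186}{301} - \frac{181}{5005} = \frac{125207}{215215}$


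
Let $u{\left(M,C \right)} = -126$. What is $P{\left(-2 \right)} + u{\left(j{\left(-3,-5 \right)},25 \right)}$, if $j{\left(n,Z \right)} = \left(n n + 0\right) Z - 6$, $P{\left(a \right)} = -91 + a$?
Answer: $-219$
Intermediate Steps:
$j{\left(n,Z \right)} = -6 + Z n^{2}$ ($j{\left(n,Z \right)} = \left(n^{2} + 0\right) Z - 6 = n^{2} Z - 6 = Z n^{2} - 6 = -6 + Z n^{2}$)
$P{\left(-2 \right)} + u{\left(j{\left(-3,-5 \right)},25 \right)} = \left(-91 - 2\right) - 126 = -93 - 126 = -219$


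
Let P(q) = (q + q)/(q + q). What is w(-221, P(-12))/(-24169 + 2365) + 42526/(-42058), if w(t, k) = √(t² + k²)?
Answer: -21263/21029 - √48842/21804 ≈ -1.0213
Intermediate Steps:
P(q) = 1 (P(q) = (2*q)/((2*q)) = (2*q)*(1/(2*q)) = 1)
w(t, k) = √(k² + t²)
w(-221, P(-12))/(-24169 + 2365) + 42526/(-42058) = √(1² + (-221)²)/(-24169 + 2365) + 42526/(-42058) = √(1 + 48841)/(-21804) + 42526*(-1/42058) = √48842*(-1/21804) - 21263/21029 = -√48842/21804 - 21263/21029 = -21263/21029 - √48842/21804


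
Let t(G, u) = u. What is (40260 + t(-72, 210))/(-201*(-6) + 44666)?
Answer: 20235/22936 ≈ 0.88224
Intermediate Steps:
(40260 + t(-72, 210))/(-201*(-6) + 44666) = (40260 + 210)/(-201*(-6) + 44666) = 40470/(1206 + 44666) = 40470/45872 = 40470*(1/45872) = 20235/22936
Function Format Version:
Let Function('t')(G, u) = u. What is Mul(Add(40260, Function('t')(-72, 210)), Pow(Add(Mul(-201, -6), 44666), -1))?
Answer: Rational(20235, 22936) ≈ 0.88224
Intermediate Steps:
Mul(Add(40260, Function('t')(-72, 210)), Pow(Add(Mul(-201, -6), 44666), -1)) = Mul(Add(40260, 210), Pow(Add(Mul(-201, -6), 44666), -1)) = Mul(40470, Pow(Add(1206, 44666), -1)) = Mul(40470, Pow(45872, -1)) = Mul(40470, Rational(1, 45872)) = Rational(20235, 22936)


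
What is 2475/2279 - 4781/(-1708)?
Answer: 2160457/556076 ≈ 3.8852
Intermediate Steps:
2475/2279 - 4781/(-1708) = 2475*(1/2279) - 4781*(-1/1708) = 2475/2279 + 683/244 = 2160457/556076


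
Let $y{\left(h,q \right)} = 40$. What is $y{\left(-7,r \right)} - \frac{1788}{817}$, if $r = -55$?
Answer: $\frac{30892}{817} \approx 37.812$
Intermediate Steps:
$y{\left(-7,r \right)} - \frac{1788}{817} = 40 - \frac{1788}{817} = \frac{30892}{817}$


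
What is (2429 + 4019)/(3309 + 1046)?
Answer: 496/335 ≈ 1.4806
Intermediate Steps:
(2429 + 4019)/(3309 + 1046) = 6448/4355 = 6448*(1/4355) = 496/335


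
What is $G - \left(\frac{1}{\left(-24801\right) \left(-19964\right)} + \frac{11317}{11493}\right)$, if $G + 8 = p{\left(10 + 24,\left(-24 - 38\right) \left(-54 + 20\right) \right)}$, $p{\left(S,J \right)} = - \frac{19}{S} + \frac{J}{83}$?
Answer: $\frac{42432339606910301}{2676430185215724} \approx 15.854$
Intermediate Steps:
$p{\left(S,J \right)} = - \frac{19}{S} + \frac{J}{83}$ ($p{\left(S,J \right)} = - \frac{19}{S} + J \frac{1}{83} = - \frac{19}{S} + \frac{J}{83}$)
$G = \frac{47519}{2822}$ ($G = -8 + \left(- \frac{19}{10 + 24} + \frac{\left(-24 - 38\right) \left(-54 + 20\right)}{83}\right) = -8 - \left(\frac{19}{34} - \left(- \frac{62}{83}\right) \left(-34\right)\right) = -8 + \left(\left(-19\right) \frac{1}{34} + \frac{1}{83} \cdot 2108\right) = -8 + \left(- \frac{19}{34} + \frac{2108}{83}\right) = -8 + \frac{70095}{2822} = \frac{47519}{2822} \approx 16.839$)
$G - \left(\frac{1}{\left(-24801\right) \left(-19964\right)} + \frac{11317}{11493}\right) = \frac{47519}{2822} - \left(\frac{1}{\left(-24801\right) \left(-19964\right)} + \frac{11317}{11493}\right) = \frac{47519}{2822} - \left(\left(- \frac{1}{24801}\right) \left(- \frac{1}{19964}\right) + 11317 \cdot \frac{1}{11493}\right) = \frac{47519}{2822} - \left(\frac{1}{495127164} + \frac{11317}{11493}\right) = \frac{47519}{2822} - \frac{1867784708827}{1896832165284} = \frac{42432339606910301}{2676430185215724}$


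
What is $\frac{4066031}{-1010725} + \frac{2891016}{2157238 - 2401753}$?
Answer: $- \frac{261081847771}{16475828225} \approx -15.846$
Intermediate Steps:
$\frac{4066031}{-1010725} + \frac{2891016}{2157238 - 2401753} = 4066031 \left(- \frac{1}{1010725}\right) + \frac{2891016}{2157238 - 2401753} = - \frac{4066031}{1010725} + \frac{2891016}{-244515} = - \frac{4066031}{1010725} + 2891016 \left(- \frac{1}{244515}\right) = - \frac{4066031}{1010725} - \frac{963672}{81505} = - \frac{261081847771}{16475828225}$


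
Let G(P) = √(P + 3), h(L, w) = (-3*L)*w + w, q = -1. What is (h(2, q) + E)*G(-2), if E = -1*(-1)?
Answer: 6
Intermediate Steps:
E = 1
h(L, w) = w - 3*L*w (h(L, w) = -3*L*w + w = w - 3*L*w)
G(P) = √(3 + P)
(h(2, q) + E)*G(-2) = (-(1 - 3*2) + 1)*√(3 - 2) = (-(1 - 6) + 1)*√1 = (-1*(-5) + 1)*1 = (5 + 1)*1 = 6*1 = 6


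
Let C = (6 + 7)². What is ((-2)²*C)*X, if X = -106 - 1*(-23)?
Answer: -56108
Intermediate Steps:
X = -83 (X = -106 + 23 = -83)
C = 169 (C = 13² = 169)
((-2)²*C)*X = ((-2)²*169)*(-83) = (4*169)*(-83) = 676*(-83) = -56108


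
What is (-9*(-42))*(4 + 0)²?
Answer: 6048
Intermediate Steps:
(-9*(-42))*(4 + 0)² = 378*4² = 378*16 = 6048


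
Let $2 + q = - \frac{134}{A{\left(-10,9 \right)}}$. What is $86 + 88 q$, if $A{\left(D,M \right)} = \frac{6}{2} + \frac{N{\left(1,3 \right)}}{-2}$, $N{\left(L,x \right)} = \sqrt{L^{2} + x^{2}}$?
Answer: $- \frac{71922}{13} - \frac{11792 \sqrt{10}}{13} \approx -8400.9$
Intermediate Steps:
$A{\left(D,M \right)} = 3 - \frac{\sqrt{10}}{2}$ ($A{\left(D,M \right)} = \frac{6}{2} + \frac{\sqrt{1^{2} + 3^{2}}}{-2} = 6 \cdot \frac{1}{2} + \sqrt{1 + 9} \left(- \frac{1}{2}\right) = 3 + \sqrt{10} \left(- \frac{1}{2}\right) = 3 - \frac{\sqrt{10}}{2}$)
$q = -2 - \frac{134}{3 - \frac{\sqrt{10}}{2}} \approx -96.442$
$86 + 88 q = 86 + 88 \left(- \frac{830}{13} - \frac{134 \sqrt{10}}{13}\right) = 86 - \left(\frac{73040}{13} + \frac{11792 \sqrt{10}}{13}\right) = - \frac{71922}{13} - \frac{11792 \sqrt{10}}{13}$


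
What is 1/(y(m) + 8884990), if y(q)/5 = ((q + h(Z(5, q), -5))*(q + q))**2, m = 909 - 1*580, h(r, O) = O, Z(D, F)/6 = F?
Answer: 1/227263029310 ≈ 4.4002e-12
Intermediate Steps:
Z(D, F) = 6*F
m = 329 (m = 909 - 580 = 329)
y(q) = 20*q**2*(-5 + q)**2 (y(q) = 5*((q - 5)*(q + q))**2 = 5*((-5 + q)*(2*q))**2 = 5*(2*q*(-5 + q))**2 = 5*(4*q**2*(-5 + q)**2) = 20*q**2*(-5 + q)**2)
1/(y(m) + 8884990) = 1/(20*329**2*(-5 + 329)**2 + 8884990) = 1/(20*108241*324**2 + 8884990) = 1/(20*108241*104976 + 8884990) = 1/(227254144320 + 8884990) = 1/227263029310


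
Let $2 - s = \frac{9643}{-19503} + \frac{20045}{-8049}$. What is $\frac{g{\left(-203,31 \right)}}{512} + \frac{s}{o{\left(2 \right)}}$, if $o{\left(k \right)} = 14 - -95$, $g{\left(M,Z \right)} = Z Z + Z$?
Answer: $\frac{180984814063}{91257501456} \approx 1.9832$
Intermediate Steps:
$g{\left(M,Z \right)} = Z + Z^{2}$ ($g{\left(M,Z \right)} = Z^{2} + Z = Z + Z^{2}$)
$o{\left(k \right)} = 109$ ($o{\left(k \right)} = 14 + 95 = 109$)
$s = \frac{260837812}{52326549}$ ($s = 2 - \left(\frac{9643}{-19503} + \frac{20045}{-8049}\right) = 2 - \left(9643 \left(- \frac{1}{19503}\right) + 20045 \left(- \frac{1}{8049}\right)\right) = 2 - \left(- \frac{9643}{19503} - \frac{20045}{8049}\right) = 2 - - \frac{156184714}{52326549} = 2 + \frac{156184714}{52326549} = \frac{260837812}{52326549} \approx 4.9848$)
$\frac{g{\left(-203,31 \right)}}{512} + \frac{s}{o{\left(2 \right)}} = \frac{31 \left(1 + 31\right)}{512} + \frac{260837812}{52326549 \cdot 109} = 31 \cdot 32 \cdot \frac{1}{512} + \frac{260837812}{52326549} \cdot \frac{1}{109} = 992 \cdot \frac{1}{512} + \frac{260837812}{5703593841} = \frac{31}{16} + \frac{260837812}{5703593841} = \frac{180984814063}{91257501456}$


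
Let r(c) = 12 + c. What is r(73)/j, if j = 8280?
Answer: 17/1656 ≈ 0.010266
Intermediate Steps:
r(73)/j = (12 + 73)/8280 = 85*(1/8280) = 17/1656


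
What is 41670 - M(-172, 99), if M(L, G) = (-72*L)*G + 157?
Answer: -1184503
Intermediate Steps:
M(L, G) = 157 - 72*G*L (M(L, G) = -72*G*L + 157 = 157 - 72*G*L)
41670 - M(-172, 99) = 41670 - (157 - 72*99*(-172)) = 41670 - (157 + 1226016) = 41670 - 1*1226173 = 41670 - 1226173 = -1184503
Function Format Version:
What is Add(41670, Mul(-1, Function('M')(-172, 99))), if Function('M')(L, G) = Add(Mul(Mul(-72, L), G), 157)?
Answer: -1184503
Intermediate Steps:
Function('M')(L, G) = Add(157, Mul(-72, G, L)) (Function('M')(L, G) = Add(Mul(-72, G, L), 157) = Add(157, Mul(-72, G, L)))
Add(41670, Mul(-1, Function('M')(-172, 99))) = Add(41670, Mul(-1, Add(157, Mul(-72, 99, -172)))) = Add(41670, Mul(-1, Add(157, 1226016))) = Add(41670, Mul(-1, 1226173)) = Add(41670, -1226173) = -1184503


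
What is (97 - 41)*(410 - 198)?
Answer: 11872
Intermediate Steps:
(97 - 41)*(410 - 198) = 56*212 = 11872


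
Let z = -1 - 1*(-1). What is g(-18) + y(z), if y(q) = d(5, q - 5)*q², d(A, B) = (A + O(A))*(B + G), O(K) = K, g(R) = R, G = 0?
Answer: -18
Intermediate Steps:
z = 0 (z = -1 + 1 = 0)
d(A, B) = 2*A*B (d(A, B) = (A + A)*(B + 0) = (2*A)*B = 2*A*B)
y(q) = q²*(-50 + 10*q) (y(q) = (2*5*(q - 5))*q² = (2*5*(-5 + q))*q² = (-50 + 10*q)*q² = q²*(-50 + 10*q))
g(-18) + y(z) = -18 + 10*0²*(-5 + 0) = -18 + 10*0*(-5) = -18 + 0 = -18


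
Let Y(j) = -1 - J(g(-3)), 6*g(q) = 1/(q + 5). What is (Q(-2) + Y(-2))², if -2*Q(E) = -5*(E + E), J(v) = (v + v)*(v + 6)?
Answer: 748225/5184 ≈ 144.33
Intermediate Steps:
g(q) = 1/(6*(5 + q)) (g(q) = 1/(6*(q + 5)) = 1/(6*(5 + q)))
J(v) = 2*v*(6 + v) (J(v) = (2*v)*(6 + v) = 2*v*(6 + v))
Y(j) = -145/72 (Y(j) = -1 - 2*1/(6*(5 - 3))*(6 + 1/(6*(5 - 3))) = -1 - 2*(⅙)/2*(6 + (⅙)/2) = -1 - 2*(⅙)*(½)*(6 + (⅙)*(½)) = -1 - 2*(6 + 1/12)/12 = -1 - 2*73/(12*12) = -1 - 1*73/72 = -1 - 73/72 = -145/72)
Q(E) = 5*E (Q(E) = -(-5)*(E + E)/2 = -(-5)*2*E/2 = -(-5)*E = 5*E)
(Q(-2) + Y(-2))² = (5*(-2) - 145/72)² = (-10 - 145/72)² = (-865/72)² = 748225/5184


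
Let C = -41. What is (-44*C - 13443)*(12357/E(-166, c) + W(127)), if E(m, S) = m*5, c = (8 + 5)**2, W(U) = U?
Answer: -1083043867/830 ≈ -1.3049e+6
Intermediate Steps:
c = 169 (c = 13**2 = 169)
E(m, S) = 5*m
(-44*C - 13443)*(12357/E(-166, c) + W(127)) = (-44*(-41) - 13443)*(12357/((5*(-166))) + 127) = (1804 - 13443)*(12357/(-830) + 127) = -11639*(12357*(-1/830) + 127) = -11639*(-12357/830 + 127) = -11639*93053/830 = -1083043867/830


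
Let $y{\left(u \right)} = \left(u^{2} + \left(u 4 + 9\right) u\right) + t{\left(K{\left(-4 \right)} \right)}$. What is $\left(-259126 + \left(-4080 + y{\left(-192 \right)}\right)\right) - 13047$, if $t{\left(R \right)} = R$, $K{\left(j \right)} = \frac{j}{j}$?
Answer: $-93660$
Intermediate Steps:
$K{\left(j \right)} = 1$
$y{\left(u \right)} = 1 + u^{2} + u \left(9 + 4 u\right)$ ($y{\left(u \right)} = \left(u^{2} + \left(u 4 + 9\right) u\right) + 1 = \left(u^{2} + \left(4 u + 9\right) u\right) + 1 = \left(u^{2} + \left(9 + 4 u\right) u\right) + 1 = \left(u^{2} + u \left(9 + 4 u\right)\right) + 1 = 1 + u^{2} + u \left(9 + 4 u\right)$)
$\left(-259126 + \left(-4080 + y{\left(-192 \right)}\right)\right) - 13047 = \left(-259126 + \left(-4080 + \left(1 + 5 \left(-192\right)^{2} + 9 \left(-192\right)\right)\right)\right) - 13047 = \left(-259126 + \left(-4080 + \left(1 + 5 \cdot 36864 - 1728\right)\right)\right) - 13047 = \left(-259126 + \left(-4080 + \left(1 + 184320 - 1728\right)\right)\right) - 13047 = \left(-259126 + \left(-4080 + 182593\right)\right) - 13047 = \left(-259126 + 178513\right) - 13047 = -80613 - 13047 = -93660$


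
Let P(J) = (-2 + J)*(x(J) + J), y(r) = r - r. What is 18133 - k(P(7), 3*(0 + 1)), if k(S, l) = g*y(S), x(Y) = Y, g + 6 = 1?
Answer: 18133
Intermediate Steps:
g = -5 (g = -6 + 1 = -5)
y(r) = 0
P(J) = 2*J*(-2 + J) (P(J) = (-2 + J)*(J + J) = (-2 + J)*(2*J) = 2*J*(-2 + J))
k(S, l) = 0 (k(S, l) = -5*0 = 0)
18133 - k(P(7), 3*(0 + 1)) = 18133 - 1*0 = 18133 + 0 = 18133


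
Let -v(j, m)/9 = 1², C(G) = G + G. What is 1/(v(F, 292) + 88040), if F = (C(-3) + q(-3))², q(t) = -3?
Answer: 1/88031 ≈ 1.1360e-5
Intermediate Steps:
C(G) = 2*G
F = 81 (F = (2*(-3) - 3)² = (-6 - 3)² = (-9)² = 81)
v(j, m) = -9 (v(j, m) = -9*1² = -9*1 = -9)
1/(v(F, 292) + 88040) = 1/(-9 + 88040) = 1/88031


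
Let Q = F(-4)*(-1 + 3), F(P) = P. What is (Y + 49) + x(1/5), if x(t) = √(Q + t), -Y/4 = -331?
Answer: 1373 + I*√195/5 ≈ 1373.0 + 2.7928*I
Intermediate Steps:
Y = 1324 (Y = -4*(-331) = 1324)
Q = -8 (Q = -4*(-1 + 3) = -4*2 = -8)
x(t) = √(-8 + t)
(Y + 49) + x(1/5) = (1324 + 49) + √(-8 + 1/5) = 1373 + √(-8 + ⅕) = 1373 + √(-39/5) = 1373 + I*√195/5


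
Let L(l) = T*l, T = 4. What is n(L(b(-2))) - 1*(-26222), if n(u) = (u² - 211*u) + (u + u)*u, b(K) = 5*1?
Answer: 23202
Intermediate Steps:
b(K) = 5
L(l) = 4*l
n(u) = -211*u + 3*u² (n(u) = (u² - 211*u) + (2*u)*u = (u² - 211*u) + 2*u² = -211*u + 3*u²)
n(L(b(-2))) - 1*(-26222) = (4*5)*(-211 + 3*(4*5)) - 1*(-26222) = 20*(-211 + 3*20) + 26222 = 20*(-211 + 60) + 26222 = 20*(-151) + 26222 = -3020 + 26222 = 23202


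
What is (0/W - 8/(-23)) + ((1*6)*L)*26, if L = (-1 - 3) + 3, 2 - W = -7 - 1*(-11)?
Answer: -3580/23 ≈ -155.65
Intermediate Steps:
W = -2 (W = 2 - (-7 - 1*(-11)) = 2 - (-7 + 11) = 2 - 1*4 = 2 - 4 = -2)
L = -1 (L = -4 + 3 = -1)
(0/W - 8/(-23)) + ((1*6)*L)*26 = (0/(-2) - 8/(-23)) + ((1*6)*(-1))*26 = (0*(-½) - 8*(-1/23)) + (6*(-1))*26 = (0 + 8/23) - 6*26 = 8/23 - 156 = -3580/23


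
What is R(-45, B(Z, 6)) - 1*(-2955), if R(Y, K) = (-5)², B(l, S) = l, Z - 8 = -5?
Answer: 2980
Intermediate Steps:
Z = 3 (Z = 8 - 5 = 3)
R(Y, K) = 25
R(-45, B(Z, 6)) - 1*(-2955) = 25 - 1*(-2955) = 25 + 2955 = 2980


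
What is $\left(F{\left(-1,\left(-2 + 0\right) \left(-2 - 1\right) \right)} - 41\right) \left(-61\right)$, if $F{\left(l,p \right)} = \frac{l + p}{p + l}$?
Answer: $2440$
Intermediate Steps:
$F{\left(l,p \right)} = 1$ ($F{\left(l,p \right)} = \frac{l + p}{l + p} = 1$)
$\left(F{\left(-1,\left(-2 + 0\right) \left(-2 - 1\right) \right)} - 41\right) \left(-61\right) = \left(1 - 41\right) \left(-61\right) = \left(-40\right) \left(-61\right) = 2440$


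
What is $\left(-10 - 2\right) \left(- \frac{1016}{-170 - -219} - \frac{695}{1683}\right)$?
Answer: $\frac{6975932}{27489} \approx 253.77$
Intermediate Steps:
$\left(-10 - 2\right) \left(- \frac{1016}{-170 - -219} - \frac{695}{1683}\right) = \left(-10 - 2\right) \left(- \frac{1016}{-170 + 219} - \frac{695}{1683}\right) = - 12 \left(- \frac{1016}{49} - \frac{695}{1683}\right) = \left(-12\right) \left(- \frac{1743983}{82467}\right) = \frac{6975932}{27489}$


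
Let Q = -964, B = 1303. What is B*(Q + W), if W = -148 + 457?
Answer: -853465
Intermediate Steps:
W = 309
B*(Q + W) = 1303*(-964 + 309) = 1303*(-655) = -853465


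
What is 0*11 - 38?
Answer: -38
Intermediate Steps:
0*11 - 38 = 0 - 38 = -38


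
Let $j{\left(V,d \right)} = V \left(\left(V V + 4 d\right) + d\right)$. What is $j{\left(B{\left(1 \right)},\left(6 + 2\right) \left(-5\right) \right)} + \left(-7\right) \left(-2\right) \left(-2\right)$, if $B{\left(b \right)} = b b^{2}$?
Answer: $-227$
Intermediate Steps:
$B{\left(b \right)} = b^{3}$
$j{\left(V,d \right)} = V \left(V^{2} + 5 d\right)$ ($j{\left(V,d \right)} = V \left(\left(V^{2} + 4 d\right) + d\right) = V \left(V^{2} + 5 d\right)$)
$j{\left(B{\left(1 \right)},\left(6 + 2\right) \left(-5\right) \right)} + \left(-7\right) \left(-2\right) \left(-2\right) = 1^{3} \left(\left(1^{3}\right)^{2} + 5 \left(6 + 2\right) \left(-5\right)\right) + \left(-7\right) \left(-2\right) \left(-2\right) = 1 \left(1^{2} + 5 \cdot 8 \left(-5\right)\right) + 14 \left(-2\right) = 1 \left(1 + 5 \left(-40\right)\right) - 28 = 1 \left(1 - 200\right) - 28 = 1 \left(-199\right) - 28 = -199 - 28 = -227$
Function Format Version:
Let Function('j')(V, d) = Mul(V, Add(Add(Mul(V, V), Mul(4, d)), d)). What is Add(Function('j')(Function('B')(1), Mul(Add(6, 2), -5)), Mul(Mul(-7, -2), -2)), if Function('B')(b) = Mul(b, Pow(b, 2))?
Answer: -227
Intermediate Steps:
Function('B')(b) = Pow(b, 3)
Function('j')(V, d) = Mul(V, Add(Pow(V, 2), Mul(5, d))) (Function('j')(V, d) = Mul(V, Add(Add(Pow(V, 2), Mul(4, d)), d)) = Mul(V, Add(Pow(V, 2), Mul(5, d))))
Add(Function('j')(Function('B')(1), Mul(Add(6, 2), -5)), Mul(Mul(-7, -2), -2)) = Add(Mul(Pow(1, 3), Add(Pow(Pow(1, 3), 2), Mul(5, Mul(Add(6, 2), -5)))), Mul(Mul(-7, -2), -2)) = Add(Mul(1, Add(Pow(1, 2), Mul(5, Mul(8, -5)))), Mul(14, -2)) = Add(Mul(1, Add(1, Mul(5, -40))), -28) = Add(Mul(1, Add(1, -200)), -28) = Add(Mul(1, -199), -28) = Add(-199, -28) = -227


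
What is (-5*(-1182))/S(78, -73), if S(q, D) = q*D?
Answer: -985/949 ≈ -1.0379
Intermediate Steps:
S(q, D) = D*q
(-5*(-1182))/S(78, -73) = (-5*(-1182))/((-73*78)) = 5910/(-5694) = 5910*(-1/5694) = -985/949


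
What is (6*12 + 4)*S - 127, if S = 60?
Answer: 4433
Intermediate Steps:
(6*12 + 4)*S - 127 = (6*12 + 4)*60 - 127 = (72 + 4)*60 - 127 = 76*60 - 127 = 4560 - 127 = 4433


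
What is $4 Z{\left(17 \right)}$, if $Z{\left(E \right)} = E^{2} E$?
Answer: $19652$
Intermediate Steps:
$Z{\left(E \right)} = E^{3}$
$4 Z{\left(17 \right)} = 4 \cdot 17^{3} = 4 \cdot 4913 = 19652$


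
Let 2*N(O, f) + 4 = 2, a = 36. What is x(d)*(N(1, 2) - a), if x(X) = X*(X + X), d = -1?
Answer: -74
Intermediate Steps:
N(O, f) = -1 (N(O, f) = -2 + (1/2)*2 = -2 + 1 = -1)
x(X) = 2*X**2 (x(X) = X*(2*X) = 2*X**2)
x(d)*(N(1, 2) - a) = (2*(-1)**2)*(-1 - 1*36) = (2*1)*(-1 - 36) = 2*(-37) = -74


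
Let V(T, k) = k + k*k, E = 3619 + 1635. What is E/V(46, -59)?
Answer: 2627/1711 ≈ 1.5354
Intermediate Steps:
E = 5254
V(T, k) = k + k²
E/V(46, -59) = 5254/((-59*(1 - 59))) = 5254/((-59*(-58))) = 5254/3422 = 5254*(1/3422) = 2627/1711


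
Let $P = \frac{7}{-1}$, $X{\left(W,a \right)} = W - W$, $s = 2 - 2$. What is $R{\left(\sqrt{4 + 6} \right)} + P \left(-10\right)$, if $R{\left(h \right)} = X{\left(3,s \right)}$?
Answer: $70$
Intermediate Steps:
$s = 0$
$X{\left(W,a \right)} = 0$
$R{\left(h \right)} = 0$
$P = -7$ ($P = 7 \left(-1\right) = -7$)
$R{\left(\sqrt{4 + 6} \right)} + P \left(-10\right) = 0 - -70 = 0 + 70 = 70$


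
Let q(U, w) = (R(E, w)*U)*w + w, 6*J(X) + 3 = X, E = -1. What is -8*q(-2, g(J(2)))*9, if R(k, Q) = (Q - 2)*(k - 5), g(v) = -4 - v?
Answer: -19044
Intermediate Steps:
J(X) = -½ + X/6
R(k, Q) = (-5 + k)*(-2 + Q) (R(k, Q) = (-2 + Q)*(-5 + k) = (-5 + k)*(-2 + Q))
q(U, w) = w + U*w*(12 - 6*w) (q(U, w) = ((10 - 5*w - 2*(-1) + w*(-1))*U)*w + w = ((10 - 5*w + 2 - w)*U)*w + w = ((12 - 6*w)*U)*w + w = (U*(12 - 6*w))*w + w = U*w*(12 - 6*w) + w = w + U*w*(12 - 6*w))
-8*q(-2, g(J(2)))*9 = -8*(-4 - (-½ + (⅙)*2))*(1 + 6*(-2)*(2 - (-4 - (-½ + (⅙)*2))))*9 = -8*(-4 - (-½ + ⅓))*(1 + 6*(-2)*(2 - (-4 - (-½ + ⅓))))*9 = -8*(-4 - 1*(-⅙))*(1 + 6*(-2)*(2 - (-4 - 1*(-⅙))))*9 = -8*(-4 + ⅙)*(1 + 6*(-2)*(2 - (-4 + ⅙)))*9 = -(-92)*(1 + 6*(-2)*(2 - 1*(-23/6)))/3*9 = -(-92)*(1 + 6*(-2)*(2 + 23/6))/3*9 = -(-92)*(1 + 6*(-2)*(35/6))/3*9 = -(-92)*(1 - 70)/3*9 = -(-92)*(-69)/3*9 = -8*529/2*9 = -2116*9 = -19044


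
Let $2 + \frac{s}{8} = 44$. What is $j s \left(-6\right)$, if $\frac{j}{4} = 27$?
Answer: $-217728$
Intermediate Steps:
$j = 108$ ($j = 4 \cdot 27 = 108$)
$s = 336$ ($s = -16 + 8 \cdot 44 = -16 + 352 = 336$)
$j s \left(-6\right) = 108 \cdot 336 \left(-6\right) = 36288 \left(-6\right) = -217728$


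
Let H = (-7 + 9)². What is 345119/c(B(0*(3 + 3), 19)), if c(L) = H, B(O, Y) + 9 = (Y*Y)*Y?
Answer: 345119/4 ≈ 86280.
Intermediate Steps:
H = 4 (H = 2² = 4)
B(O, Y) = -9 + Y³ (B(O, Y) = -9 + (Y*Y)*Y = -9 + Y²*Y = -9 + Y³)
c(L) = 4
345119/c(B(0*(3 + 3), 19)) = 345119/4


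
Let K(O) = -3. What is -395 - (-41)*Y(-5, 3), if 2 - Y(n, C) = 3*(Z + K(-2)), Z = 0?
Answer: 56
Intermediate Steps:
Y(n, C) = 11 (Y(n, C) = 2 - 3*(0 - 3) = 2 - 3*(-3) = 2 - 1*(-9) = 2 + 9 = 11)
-395 - (-41)*Y(-5, 3) = -395 - (-41)*11 = -395 - 1*(-451) = -395 + 451 = 56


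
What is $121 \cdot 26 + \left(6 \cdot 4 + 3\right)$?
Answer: $3173$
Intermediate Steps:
$121 \cdot 26 + \left(6 \cdot 4 + 3\right) = 3146 + \left(24 + 3\right) = 3146 + 27 = 3173$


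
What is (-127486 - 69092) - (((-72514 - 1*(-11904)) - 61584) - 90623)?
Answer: 16239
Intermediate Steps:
(-127486 - 69092) - (((-72514 - 1*(-11904)) - 61584) - 90623) = -196578 - (((-72514 + 11904) - 61584) - 90623) = -196578 - ((-60610 - 61584) - 90623) = -196578 - (-122194 - 90623) = -196578 - 1*(-212817) = -196578 + 212817 = 16239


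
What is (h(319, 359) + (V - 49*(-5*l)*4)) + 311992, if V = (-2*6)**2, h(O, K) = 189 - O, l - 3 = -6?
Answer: 309066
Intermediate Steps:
l = -3 (l = 3 - 6 = -3)
V = 144 (V = (-12)**2 = 144)
(h(319, 359) + (V - 49*(-5*l)*4)) + 311992 = ((189 - 1*319) + (144 - 49*(-5*(-3))*4)) + 311992 = ((189 - 319) + (144 - 735*4)) + 311992 = (-130 + (144 - 49*60)) + 311992 = (-130 + (144 - 2940)) + 311992 = (-130 - 2796) + 311992 = -2926 + 311992 = 309066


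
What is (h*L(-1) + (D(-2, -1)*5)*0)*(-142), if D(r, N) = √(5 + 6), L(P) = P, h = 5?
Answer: 710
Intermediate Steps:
D(r, N) = √11
(h*L(-1) + (D(-2, -1)*5)*0)*(-142) = (5*(-1) + (√11*5)*0)*(-142) = (-5 + (5*√11)*0)*(-142) = (-5 + 0)*(-142) = -5*(-142) = 710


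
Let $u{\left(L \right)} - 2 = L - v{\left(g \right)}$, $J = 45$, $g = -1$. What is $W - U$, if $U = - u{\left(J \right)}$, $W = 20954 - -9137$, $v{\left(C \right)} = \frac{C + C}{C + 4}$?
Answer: $\frac{90416}{3} \approx 30139.0$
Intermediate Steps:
$v{\left(C \right)} = \frac{2 C}{4 + C}$
$W = 30091$ ($W = 20954 + 9137 = 30091$)
$u{\left(L \right)} = \frac{8}{3} + L$ ($u{\left(L \right)} = 2 + \left(L - 2 \left(-1\right) \frac{1}{4 - 1}\right) = 2 + \left(L - 2 \left(-1\right) \frac{1}{3}\right) = 2 + \left(L - - \frac{2}{3}\right) = 2 + \left(L + \frac{2}{3}\right) = 2 + \left(\frac{2}{3} + L\right) = \frac{8}{3} + L$)
$U = - \frac{143}{3}$ ($U = - (\frac{8}{3} + 45) = \left(-1\right) \frac{143}{3} = - \frac{143}{3} \approx -47.667$)
$W - U = 30091 - - \frac{143}{3} = 30091 + \frac{143}{3} = \frac{90416}{3}$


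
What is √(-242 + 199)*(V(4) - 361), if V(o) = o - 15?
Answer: -372*I*√43 ≈ -2439.4*I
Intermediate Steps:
V(o) = -15 + o
√(-242 + 199)*(V(4) - 361) = √(-242 + 199)*((-15 + 4) - 361) = √(-43)*(-11 - 361) = (I*√43)*(-372) = -372*I*√43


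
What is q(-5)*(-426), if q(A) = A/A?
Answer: -426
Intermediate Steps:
q(A) = 1
q(-5)*(-426) = 1*(-426) = -426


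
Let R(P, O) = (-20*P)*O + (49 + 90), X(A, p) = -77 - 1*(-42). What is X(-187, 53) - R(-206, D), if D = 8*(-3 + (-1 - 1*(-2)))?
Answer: 65746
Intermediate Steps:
D = -16 (D = 8*(-3 + (-1 + 2)) = 8*(-3 + 1) = 8*(-2) = -16)
X(A, p) = -35 (X(A, p) = -77 + 42 = -35)
R(P, O) = 139 - 20*O*P (R(P, O) = -20*O*P + 139 = 139 - 20*O*P)
X(-187, 53) - R(-206, D) = -35 - (139 - 20*(-16)*(-206)) = -35 - (139 - 65920) = -35 - 1*(-65781) = -35 + 65781 = 65746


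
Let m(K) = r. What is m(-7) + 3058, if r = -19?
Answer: 3039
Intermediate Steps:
m(K) = -19
m(-7) + 3058 = -19 + 3058 = 3039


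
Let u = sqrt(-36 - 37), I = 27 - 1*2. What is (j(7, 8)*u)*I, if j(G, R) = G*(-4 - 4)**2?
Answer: 11200*I*sqrt(73) ≈ 95693.0*I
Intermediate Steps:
j(G, R) = 64*G (j(G, R) = G*(-8)**2 = G*64 = 64*G)
I = 25 (I = 27 - 2 = 25)
u = I*sqrt(73) (u = sqrt(-73) = I*sqrt(73) ≈ 8.544*I)
(j(7, 8)*u)*I = ((64*7)*(I*sqrt(73)))*25 = (448*(I*sqrt(73)))*25 = (448*I*sqrt(73))*25 = 11200*I*sqrt(73)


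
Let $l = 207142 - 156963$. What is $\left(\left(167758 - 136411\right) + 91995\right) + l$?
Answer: $173521$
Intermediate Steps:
$l = 50179$
$\left(\left(167758 - 136411\right) + 91995\right) + l = \left(\left(167758 - 136411\right) + 91995\right) + 50179 = \left(31347 + 91995\right) + 50179 = 123342 + 50179 = 173521$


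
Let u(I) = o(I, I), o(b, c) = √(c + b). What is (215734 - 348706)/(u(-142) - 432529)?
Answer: 19171415396/62360445375 + 88648*I*√71/62360445375 ≈ 0.30743 + 1.1978e-5*I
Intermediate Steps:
o(b, c) = √(b + c)
u(I) = √2*√I (u(I) = √(I + I) = √(2*I) = √2*√I)
(215734 - 348706)/(u(-142) - 432529) = (215734 - 348706)/(√2*√(-142) - 432529) = -132972/(√2*(I*√142) - 432529) = -132972/(2*I*√71 - 432529) = -132972/(-432529 + 2*I*√71)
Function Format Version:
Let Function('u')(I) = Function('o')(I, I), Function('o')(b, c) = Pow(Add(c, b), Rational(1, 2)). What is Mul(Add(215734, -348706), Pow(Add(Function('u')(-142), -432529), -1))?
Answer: Add(Rational(19171415396, 62360445375), Mul(Rational(88648, 62360445375), I, Pow(71, Rational(1, 2)))) ≈ Add(0.30743, Mul(1.1978e-5, I))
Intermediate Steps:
Function('o')(b, c) = Pow(Add(b, c), Rational(1, 2))
Function('u')(I) = Mul(Pow(2, Rational(1, 2)), Pow(I, Rational(1, 2))) (Function('u')(I) = Pow(Add(I, I), Rational(1, 2)) = Pow(Mul(2, I), Rational(1, 2)) = Mul(Pow(2, Rational(1, 2)), Pow(I, Rational(1, 2))))
Mul(Add(215734, -348706), Pow(Add(Function('u')(-142), -432529), -1)) = Mul(Add(215734, -348706), Pow(Add(Mul(Pow(2, Rational(1, 2)), Pow(-142, Rational(1, 2))), -432529), -1)) = Mul(-132972, Pow(Add(Mul(Pow(2, Rational(1, 2)), Mul(I, Pow(142, Rational(1, 2)))), -432529), -1)) = Mul(-132972, Pow(Add(Mul(2, I, Pow(71, Rational(1, 2))), -432529), -1)) = Mul(-132972, Pow(Add(-432529, Mul(2, I, Pow(71, Rational(1, 2)))), -1))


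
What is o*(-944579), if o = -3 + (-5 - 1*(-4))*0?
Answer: 2833737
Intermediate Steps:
o = -3 (o = -3 + (-5 + 4)*0 = -3 - 1*0 = -3 + 0 = -3)
o*(-944579) = -3*(-944579) = 2833737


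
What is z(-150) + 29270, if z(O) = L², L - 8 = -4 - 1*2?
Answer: 29274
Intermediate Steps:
L = 2 (L = 8 + (-4 - 1*2) = 8 + (-4 - 2) = 8 - 6 = 2)
z(O) = 4 (z(O) = 2² = 4)
z(-150) + 29270 = 4 + 29270 = 29274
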